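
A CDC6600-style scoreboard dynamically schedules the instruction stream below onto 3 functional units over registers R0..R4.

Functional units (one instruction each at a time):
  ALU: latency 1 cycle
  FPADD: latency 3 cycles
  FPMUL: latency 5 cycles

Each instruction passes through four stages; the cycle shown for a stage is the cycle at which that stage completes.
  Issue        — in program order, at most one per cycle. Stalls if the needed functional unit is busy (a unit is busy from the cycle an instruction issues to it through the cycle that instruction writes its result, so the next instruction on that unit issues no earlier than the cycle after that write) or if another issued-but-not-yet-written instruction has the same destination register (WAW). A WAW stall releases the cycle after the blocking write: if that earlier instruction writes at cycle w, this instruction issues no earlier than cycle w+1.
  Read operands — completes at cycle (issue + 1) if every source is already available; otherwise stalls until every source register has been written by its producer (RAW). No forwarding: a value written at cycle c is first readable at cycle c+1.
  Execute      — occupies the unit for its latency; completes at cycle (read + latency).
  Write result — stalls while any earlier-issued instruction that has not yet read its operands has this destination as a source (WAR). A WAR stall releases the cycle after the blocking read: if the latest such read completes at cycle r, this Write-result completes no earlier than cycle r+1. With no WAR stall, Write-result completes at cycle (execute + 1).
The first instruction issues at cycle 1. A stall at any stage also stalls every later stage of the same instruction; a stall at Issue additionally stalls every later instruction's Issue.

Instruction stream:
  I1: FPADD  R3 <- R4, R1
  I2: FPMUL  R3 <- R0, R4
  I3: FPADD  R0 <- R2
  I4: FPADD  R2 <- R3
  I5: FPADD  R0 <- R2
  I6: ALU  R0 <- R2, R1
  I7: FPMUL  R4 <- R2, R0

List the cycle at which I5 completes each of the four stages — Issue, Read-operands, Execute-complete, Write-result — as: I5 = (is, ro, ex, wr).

I5 = (20, 21, 24, 25)

[1] I1 issues→FPADD
[2] I1 reads
[5] I1 exec-done
[6] I1 writes R3
[7] I2 issues→FPMUL
[8] I2 reads · I3 issues→FPADD
[9] I3 reads
[12] I3 exec-done
[13] I2 exec-done · I3 writes R0
[14] I2 writes R3 · I4 issues→FPADD
[15] I4 reads
[18] I4 exec-done
[19] I4 writes R2
[20] I5 issues→FPADD
[21] I5 reads
[24] I5 exec-done
[25] I5 writes R0
[26] I6 issues→ALU
[27] I6 reads · I7 issues→FPMUL
[28] I6 exec-done
[29] I6 writes R0
[30] I7 reads
[35] I7 exec-done
[36] I7 writes R4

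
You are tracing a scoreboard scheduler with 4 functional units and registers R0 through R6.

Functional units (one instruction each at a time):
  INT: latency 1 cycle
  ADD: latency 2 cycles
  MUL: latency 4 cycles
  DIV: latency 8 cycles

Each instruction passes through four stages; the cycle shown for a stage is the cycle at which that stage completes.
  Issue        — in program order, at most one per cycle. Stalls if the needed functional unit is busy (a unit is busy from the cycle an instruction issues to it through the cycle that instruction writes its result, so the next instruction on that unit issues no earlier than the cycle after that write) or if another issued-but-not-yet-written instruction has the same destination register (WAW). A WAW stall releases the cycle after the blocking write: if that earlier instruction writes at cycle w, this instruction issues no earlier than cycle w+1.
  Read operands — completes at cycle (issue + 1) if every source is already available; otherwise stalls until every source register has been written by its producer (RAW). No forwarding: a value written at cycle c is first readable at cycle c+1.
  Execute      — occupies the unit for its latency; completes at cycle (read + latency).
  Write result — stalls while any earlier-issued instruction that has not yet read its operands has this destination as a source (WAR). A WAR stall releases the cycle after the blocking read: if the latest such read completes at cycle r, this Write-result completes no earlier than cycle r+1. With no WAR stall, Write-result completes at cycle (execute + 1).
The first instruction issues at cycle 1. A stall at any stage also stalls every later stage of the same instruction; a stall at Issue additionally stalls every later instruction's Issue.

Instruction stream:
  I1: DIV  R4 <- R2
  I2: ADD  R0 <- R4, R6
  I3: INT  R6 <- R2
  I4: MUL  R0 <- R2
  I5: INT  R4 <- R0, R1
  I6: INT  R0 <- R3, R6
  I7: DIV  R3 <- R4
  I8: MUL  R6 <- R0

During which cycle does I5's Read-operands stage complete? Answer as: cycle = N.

[I1] 1/2/10/11
[I2] 2/12/14/15  (RAW R4: wait I1 write@11)
[I3] 3/4/5/13  (WAR R6: wait I2 read@12)
[I4] 16/17/21/22  (WAW R0: wait I2 write@15)
[I5] 17/23/24/25  (RAW R0: wait I4 write@22)
[I6] 26/27/28/29  (struct: INT busy until I5 writes@25)
[I7] 27/28/36/37
[I8] 28/30/34/35  (RAW R0: wait I6 write@29)

cycle = 23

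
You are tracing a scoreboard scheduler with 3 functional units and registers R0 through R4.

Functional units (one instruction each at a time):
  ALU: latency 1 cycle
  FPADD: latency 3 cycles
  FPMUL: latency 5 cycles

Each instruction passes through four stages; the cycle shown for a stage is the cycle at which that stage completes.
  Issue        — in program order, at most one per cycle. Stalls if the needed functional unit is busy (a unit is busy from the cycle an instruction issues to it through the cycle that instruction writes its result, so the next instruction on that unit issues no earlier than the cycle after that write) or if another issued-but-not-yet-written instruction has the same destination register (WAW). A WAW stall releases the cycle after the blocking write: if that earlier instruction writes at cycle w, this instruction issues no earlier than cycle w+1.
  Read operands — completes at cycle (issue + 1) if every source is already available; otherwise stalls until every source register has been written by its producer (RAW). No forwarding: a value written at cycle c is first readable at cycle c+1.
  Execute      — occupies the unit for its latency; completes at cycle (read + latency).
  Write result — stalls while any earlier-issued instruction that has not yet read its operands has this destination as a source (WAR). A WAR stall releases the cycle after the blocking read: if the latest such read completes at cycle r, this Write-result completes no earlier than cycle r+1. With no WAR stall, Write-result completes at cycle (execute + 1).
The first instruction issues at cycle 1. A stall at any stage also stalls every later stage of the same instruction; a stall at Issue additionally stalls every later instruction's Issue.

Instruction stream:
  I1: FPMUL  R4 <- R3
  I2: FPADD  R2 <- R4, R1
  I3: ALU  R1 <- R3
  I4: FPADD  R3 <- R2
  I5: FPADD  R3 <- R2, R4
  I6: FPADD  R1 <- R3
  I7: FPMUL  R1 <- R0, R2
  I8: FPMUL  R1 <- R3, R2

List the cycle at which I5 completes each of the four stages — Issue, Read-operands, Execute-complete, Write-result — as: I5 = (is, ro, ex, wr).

t=1  I1→FPMUL
t=2  I1 RO · I2→FPADD
t=3  I3→ALU
t=4  I3 RO
t=5  I3 EX
t=7  I1 EX
t=8  I1 WR R4
t=9  I2 RO
t=10  I3 WR R1
t=12  I2 EX
t=13  I2 WR R2
t=14  I4→FPADD
t=15  I4 RO
t=18  I4 EX
t=19  I4 WR R3
t=20  I5→FPADD
t=21  I5 RO
t=24  I5 EX
t=25  I5 WR R3
t=26  I6→FPADD
t=27  I6 RO
t=30  I6 EX
t=31  I6 WR R1
t=32  I7→FPMUL
t=33  I7 RO
t=38  I7 EX
t=39  I7 WR R1
t=40  I8→FPMUL
t=41  I8 RO
t=46  I8 EX
t=47  I8 WR R1

I5 = (20, 21, 24, 25)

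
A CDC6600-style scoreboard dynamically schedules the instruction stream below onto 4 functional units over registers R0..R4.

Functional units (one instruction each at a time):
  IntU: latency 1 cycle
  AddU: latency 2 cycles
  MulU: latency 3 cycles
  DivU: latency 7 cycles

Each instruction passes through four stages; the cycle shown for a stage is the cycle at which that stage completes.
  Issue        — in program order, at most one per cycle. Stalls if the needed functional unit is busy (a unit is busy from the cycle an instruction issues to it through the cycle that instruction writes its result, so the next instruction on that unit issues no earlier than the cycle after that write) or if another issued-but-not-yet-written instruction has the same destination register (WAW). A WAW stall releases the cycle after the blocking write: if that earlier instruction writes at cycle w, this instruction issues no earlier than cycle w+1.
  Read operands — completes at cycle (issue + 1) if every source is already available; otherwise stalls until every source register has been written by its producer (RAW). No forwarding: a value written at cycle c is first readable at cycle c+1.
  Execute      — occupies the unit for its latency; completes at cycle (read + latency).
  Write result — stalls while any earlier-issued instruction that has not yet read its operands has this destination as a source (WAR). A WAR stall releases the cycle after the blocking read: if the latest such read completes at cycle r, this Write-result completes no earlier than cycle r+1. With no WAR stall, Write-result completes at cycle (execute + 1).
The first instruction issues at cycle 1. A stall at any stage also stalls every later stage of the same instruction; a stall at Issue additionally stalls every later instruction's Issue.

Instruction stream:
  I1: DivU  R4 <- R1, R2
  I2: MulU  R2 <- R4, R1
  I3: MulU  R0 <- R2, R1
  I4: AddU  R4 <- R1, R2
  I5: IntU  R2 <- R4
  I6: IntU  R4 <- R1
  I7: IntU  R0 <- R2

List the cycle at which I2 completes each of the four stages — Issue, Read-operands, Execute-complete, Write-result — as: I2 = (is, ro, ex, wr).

[1] I1→DivU
[2] I1 RO; I2→MulU
[9] I1 EX
[10] I1 WR R4
[11] I2 RO
[14] I2 EX
[15] I2 WR R2
[16] I3→MulU
[17] I3 RO; I4→AddU
[18] I4 RO; I5→IntU
[20] I3 EX; I4 EX
[21] I3 WR R0; I4 WR R4
[22] I5 RO
[23] I5 EX
[24] I5 WR R2
[25] I6→IntU
[26] I6 RO
[27] I6 EX
[28] I6 WR R4
[29] I7→IntU
[30] I7 RO
[31] I7 EX
[32] I7 WR R0

I2 = (2, 11, 14, 15)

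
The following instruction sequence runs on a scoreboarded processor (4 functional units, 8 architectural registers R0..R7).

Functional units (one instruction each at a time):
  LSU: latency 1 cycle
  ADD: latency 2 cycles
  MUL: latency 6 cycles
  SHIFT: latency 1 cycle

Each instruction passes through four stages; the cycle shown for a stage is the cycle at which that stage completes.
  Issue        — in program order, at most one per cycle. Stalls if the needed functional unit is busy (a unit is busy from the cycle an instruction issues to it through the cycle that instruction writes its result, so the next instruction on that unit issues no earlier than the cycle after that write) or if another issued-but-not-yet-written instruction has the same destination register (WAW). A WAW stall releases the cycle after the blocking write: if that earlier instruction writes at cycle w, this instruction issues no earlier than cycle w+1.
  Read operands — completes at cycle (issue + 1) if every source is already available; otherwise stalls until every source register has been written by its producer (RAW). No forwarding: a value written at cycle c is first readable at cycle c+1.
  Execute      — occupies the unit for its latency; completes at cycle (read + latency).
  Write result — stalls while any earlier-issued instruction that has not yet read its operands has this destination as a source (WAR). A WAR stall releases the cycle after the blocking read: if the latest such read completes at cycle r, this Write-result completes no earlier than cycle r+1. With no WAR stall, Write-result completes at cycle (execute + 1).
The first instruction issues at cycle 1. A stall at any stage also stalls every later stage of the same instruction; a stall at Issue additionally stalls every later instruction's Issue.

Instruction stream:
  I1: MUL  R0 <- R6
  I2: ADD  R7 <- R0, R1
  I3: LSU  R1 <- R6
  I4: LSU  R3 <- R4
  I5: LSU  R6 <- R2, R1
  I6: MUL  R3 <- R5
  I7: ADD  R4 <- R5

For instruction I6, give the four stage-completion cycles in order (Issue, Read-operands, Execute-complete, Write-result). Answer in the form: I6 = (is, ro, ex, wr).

cycle 1: I1→MUL
cycle 2: I1 RO, I2→ADD
cycle 3: I3→LSU
cycle 4: I3 RO
cycle 5: I3 EX
cycle 8: I1 EX
cycle 9: I1 WR R0
cycle 10: I2 RO
cycle 11: I3 WR R1
cycle 12: I2 EX, I4→LSU
cycle 13: I2 WR R7, I4 RO
cycle 14: I4 EX
cycle 15: I4 WR R3
cycle 16: I5→LSU
cycle 17: I5 RO, I6→MUL
cycle 18: I5 EX, I6 RO, I7→ADD
cycle 19: I5 WR R6, I7 RO
cycle 21: I7 EX
cycle 22: I7 WR R4
cycle 24: I6 EX
cycle 25: I6 WR R3

I6 = (17, 18, 24, 25)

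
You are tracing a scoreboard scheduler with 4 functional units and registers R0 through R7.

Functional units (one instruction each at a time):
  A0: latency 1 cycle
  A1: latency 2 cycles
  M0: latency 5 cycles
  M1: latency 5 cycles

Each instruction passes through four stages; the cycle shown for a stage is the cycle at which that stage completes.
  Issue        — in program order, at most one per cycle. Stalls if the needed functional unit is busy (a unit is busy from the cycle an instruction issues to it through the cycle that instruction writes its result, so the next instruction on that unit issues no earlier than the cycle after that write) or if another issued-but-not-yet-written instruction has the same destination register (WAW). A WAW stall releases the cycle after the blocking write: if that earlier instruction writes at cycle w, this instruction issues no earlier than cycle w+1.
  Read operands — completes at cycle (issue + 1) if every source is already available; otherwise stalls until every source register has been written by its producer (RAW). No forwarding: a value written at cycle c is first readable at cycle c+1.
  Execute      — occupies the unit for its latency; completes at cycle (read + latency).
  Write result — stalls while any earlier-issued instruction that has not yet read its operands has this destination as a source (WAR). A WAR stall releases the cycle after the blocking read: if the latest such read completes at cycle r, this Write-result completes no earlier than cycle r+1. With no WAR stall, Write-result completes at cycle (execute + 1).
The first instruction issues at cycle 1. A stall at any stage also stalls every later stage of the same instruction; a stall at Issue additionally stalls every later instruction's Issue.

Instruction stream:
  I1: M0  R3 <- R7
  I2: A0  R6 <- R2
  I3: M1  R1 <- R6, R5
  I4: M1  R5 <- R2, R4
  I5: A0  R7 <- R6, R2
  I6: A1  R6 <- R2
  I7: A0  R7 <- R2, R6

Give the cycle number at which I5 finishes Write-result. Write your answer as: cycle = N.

[1] I1 dispatched to M0
[2] I1 operands ready, I2 dispatched to A0
[3] I2 operands ready, I3 dispatched to M1
[4] I2 complete
[5] R6←I2
[6] I3 operands ready
[7] I1 complete
[8] R3←I1
[11] I3 complete
[12] R1←I3
[13] I4 dispatched to M1
[14] I4 operands ready, I5 dispatched to A0
[15] I5 operands ready, I6 dispatched to A1
[16] I5 complete, I6 operands ready
[17] R7←I5
[18] I6 complete, I7 dispatched to A0
[19] I4 complete, R6←I6
[20] R5←I4, I7 operands ready
[21] I7 complete
[22] R7←I7

cycle = 17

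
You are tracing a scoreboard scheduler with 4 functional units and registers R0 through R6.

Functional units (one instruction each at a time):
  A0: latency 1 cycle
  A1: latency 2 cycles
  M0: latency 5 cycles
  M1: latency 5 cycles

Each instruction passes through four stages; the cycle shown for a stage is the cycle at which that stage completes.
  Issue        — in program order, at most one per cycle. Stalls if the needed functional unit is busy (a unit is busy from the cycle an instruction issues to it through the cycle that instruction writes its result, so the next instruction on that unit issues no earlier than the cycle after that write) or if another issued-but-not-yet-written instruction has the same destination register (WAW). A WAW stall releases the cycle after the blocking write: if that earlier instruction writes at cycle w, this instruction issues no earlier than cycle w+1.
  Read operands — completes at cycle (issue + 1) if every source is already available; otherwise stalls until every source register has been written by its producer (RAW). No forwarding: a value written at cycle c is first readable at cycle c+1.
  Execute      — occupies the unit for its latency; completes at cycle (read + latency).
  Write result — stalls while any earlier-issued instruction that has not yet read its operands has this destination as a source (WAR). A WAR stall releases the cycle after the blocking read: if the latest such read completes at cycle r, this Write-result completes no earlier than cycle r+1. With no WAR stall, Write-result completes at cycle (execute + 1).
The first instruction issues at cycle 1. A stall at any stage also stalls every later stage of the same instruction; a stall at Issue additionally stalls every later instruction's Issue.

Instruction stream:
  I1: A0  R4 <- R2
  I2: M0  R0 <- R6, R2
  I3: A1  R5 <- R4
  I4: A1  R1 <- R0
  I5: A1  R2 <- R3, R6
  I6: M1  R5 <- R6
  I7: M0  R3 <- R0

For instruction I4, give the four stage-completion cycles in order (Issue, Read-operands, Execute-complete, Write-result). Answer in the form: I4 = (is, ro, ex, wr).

I4 = (9, 10, 12, 13)

I1 -> (1, 2, 3, 4)
I2 -> (2, 3, 8, 9)
I3 -> (3, 5, 7, 8)  // RAW R4: wait I1 write@4
I4 -> (9, 10, 12, 13)  // struct: A1 busy until I3 writes@8
I5 -> (14, 15, 17, 18)  // struct: A1 busy until I4 writes@13
I6 -> (15, 16, 21, 22)
I7 -> (16, 17, 22, 23)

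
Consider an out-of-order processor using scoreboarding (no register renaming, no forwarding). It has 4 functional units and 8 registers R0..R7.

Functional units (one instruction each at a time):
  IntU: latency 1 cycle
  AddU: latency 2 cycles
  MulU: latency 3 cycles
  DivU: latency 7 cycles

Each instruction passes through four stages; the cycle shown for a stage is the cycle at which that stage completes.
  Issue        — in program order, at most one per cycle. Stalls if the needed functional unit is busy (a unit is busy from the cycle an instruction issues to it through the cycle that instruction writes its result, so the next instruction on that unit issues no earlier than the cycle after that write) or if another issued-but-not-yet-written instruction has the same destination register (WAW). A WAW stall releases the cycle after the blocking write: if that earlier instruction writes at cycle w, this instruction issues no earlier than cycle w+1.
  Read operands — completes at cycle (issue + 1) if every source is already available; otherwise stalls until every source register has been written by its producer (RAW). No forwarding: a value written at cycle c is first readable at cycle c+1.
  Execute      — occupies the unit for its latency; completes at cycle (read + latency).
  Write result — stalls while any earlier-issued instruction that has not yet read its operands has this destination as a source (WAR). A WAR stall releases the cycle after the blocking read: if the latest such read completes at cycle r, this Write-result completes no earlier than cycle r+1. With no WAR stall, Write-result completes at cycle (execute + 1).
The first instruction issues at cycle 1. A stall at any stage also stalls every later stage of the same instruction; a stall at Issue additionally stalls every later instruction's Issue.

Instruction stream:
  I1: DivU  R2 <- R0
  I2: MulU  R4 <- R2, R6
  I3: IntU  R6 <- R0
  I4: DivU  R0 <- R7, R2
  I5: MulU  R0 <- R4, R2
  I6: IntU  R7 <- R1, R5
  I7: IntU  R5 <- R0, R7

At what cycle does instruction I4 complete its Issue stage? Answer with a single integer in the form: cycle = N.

cycle = 11

I1 -> (1, 2, 9, 10)
I2 -> (2, 11, 14, 15)  // RAW R2: wait I1 write@10
I3 -> (3, 4, 5, 12)  // WAR R6: wait I2 read@11
I4 -> (11, 12, 19, 20)  // struct: DivU busy until I1 writes@10
I5 -> (21, 22, 25, 26)  // WAW R0: wait I4 write@20
I6 -> (22, 23, 24, 25)
I7 -> (26, 27, 28, 29)  // struct: IntU busy until I6 writes@25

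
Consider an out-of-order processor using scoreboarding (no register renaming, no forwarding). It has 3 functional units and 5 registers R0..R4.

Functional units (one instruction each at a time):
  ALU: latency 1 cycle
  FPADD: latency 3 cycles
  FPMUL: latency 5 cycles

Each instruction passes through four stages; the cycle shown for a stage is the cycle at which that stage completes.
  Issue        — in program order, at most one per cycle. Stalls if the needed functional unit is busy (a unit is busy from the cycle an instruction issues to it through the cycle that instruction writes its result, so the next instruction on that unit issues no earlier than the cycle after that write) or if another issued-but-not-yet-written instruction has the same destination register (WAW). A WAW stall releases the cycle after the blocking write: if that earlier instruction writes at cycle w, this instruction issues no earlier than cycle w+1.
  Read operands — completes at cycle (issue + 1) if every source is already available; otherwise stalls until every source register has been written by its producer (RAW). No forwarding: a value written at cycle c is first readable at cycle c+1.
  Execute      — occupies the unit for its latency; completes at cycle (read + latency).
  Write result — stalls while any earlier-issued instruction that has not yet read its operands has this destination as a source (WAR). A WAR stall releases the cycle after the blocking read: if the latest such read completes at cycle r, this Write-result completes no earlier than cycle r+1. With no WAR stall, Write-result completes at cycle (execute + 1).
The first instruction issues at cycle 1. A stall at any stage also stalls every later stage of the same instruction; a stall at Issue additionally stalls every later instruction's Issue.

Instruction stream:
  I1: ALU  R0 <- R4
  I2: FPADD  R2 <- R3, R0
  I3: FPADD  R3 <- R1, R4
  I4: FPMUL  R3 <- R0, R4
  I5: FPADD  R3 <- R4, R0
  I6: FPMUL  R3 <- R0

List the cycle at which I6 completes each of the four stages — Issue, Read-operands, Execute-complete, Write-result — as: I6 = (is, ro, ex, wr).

I6 = (30, 31, 36, 37)

1) issue 1, read 2, done 3, write 4
2) issue 2, read 5, done 8, write 9  <RAW R0: wait I1 write@4>
3) issue 10, read 11, done 14, write 15  <struct: FPADD busy until I2 writes@9>
4) issue 16, read 17, done 22, write 23  <WAW R3: wait I3 write@15>
5) issue 24, read 25, done 28, write 29  <WAW R3: wait I4 write@23>
6) issue 30, read 31, done 36, write 37  <WAW R3: wait I5 write@29>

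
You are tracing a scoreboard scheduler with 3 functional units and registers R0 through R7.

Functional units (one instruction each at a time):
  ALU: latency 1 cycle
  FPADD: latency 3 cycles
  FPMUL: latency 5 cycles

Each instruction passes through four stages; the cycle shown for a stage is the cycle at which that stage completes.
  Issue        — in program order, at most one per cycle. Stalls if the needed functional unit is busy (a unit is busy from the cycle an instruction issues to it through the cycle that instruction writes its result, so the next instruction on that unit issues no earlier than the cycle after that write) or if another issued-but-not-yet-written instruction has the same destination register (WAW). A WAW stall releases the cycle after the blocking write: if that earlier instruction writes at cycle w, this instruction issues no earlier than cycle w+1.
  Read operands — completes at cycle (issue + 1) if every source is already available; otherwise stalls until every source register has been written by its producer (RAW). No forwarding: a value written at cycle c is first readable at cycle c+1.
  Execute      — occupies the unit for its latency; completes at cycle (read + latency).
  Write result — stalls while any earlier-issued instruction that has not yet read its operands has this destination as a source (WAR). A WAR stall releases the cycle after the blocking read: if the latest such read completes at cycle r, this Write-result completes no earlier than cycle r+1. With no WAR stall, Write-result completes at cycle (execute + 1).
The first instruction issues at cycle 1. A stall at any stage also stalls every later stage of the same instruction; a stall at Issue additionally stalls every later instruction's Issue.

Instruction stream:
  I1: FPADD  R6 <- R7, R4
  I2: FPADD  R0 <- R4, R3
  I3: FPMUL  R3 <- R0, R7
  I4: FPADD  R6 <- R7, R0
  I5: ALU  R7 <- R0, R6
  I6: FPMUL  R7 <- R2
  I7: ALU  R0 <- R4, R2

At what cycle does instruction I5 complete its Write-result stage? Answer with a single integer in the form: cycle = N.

cycle = 21

[1] I1 issues→FPADD
[2] I1 reads
[5] I1 exec-done
[6] I1 writes R6
[7] I2 issues→FPADD
[8] I2 reads; I3 issues→FPMUL
[11] I2 exec-done
[12] I2 writes R0
[13] I3 reads; I4 issues→FPADD
[14] I4 reads; I5 issues→ALU
[17] I4 exec-done
[18] I3 exec-done; I4 writes R6
[19] I3 writes R3; I5 reads
[20] I5 exec-done
[21] I5 writes R7
[22] I6 issues→FPMUL
[23] I6 reads; I7 issues→ALU
[24] I7 reads
[25] I7 exec-done
[26] I7 writes R0
[28] I6 exec-done
[29] I6 writes R7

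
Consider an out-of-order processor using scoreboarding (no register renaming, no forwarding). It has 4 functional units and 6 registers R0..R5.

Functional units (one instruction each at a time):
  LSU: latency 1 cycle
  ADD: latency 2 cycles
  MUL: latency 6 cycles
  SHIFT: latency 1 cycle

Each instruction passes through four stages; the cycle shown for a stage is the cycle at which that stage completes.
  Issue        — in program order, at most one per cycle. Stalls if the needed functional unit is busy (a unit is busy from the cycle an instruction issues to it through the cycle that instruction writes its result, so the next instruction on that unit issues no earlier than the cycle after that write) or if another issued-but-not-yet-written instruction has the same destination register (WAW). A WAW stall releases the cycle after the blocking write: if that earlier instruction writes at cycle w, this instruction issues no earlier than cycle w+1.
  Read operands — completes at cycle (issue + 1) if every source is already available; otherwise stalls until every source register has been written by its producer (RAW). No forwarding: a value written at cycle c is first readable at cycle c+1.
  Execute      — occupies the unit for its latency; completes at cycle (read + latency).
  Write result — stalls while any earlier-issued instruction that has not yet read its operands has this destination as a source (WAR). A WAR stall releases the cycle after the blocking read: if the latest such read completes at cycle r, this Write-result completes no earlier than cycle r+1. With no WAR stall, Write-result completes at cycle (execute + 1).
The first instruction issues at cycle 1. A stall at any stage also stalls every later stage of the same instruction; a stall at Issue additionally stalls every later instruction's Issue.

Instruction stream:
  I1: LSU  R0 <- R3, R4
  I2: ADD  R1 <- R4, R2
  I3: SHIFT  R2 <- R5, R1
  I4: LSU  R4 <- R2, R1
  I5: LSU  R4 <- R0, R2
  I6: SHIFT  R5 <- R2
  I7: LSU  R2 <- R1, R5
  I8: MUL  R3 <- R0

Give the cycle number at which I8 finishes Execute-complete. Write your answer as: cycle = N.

cycle = 25

1) issue 1, read 2, done 3, write 4
2) issue 2, read 3, done 5, write 6
3) issue 3, read 7, done 8, write 9  <RAW R1: wait I2 write@6>
4) issue 5, read 10, done 11, write 12  <struct: LSU busy until I1 writes@4 / RAW R2: wait I3 write@9>
5) issue 13, read 14, done 15, write 16  <struct: LSU busy until I4 writes@12>
6) issue 14, read 15, done 16, write 17
7) issue 17, read 18, done 19, write 20  <struct: LSU busy until I5 writes@16>
8) issue 18, read 19, done 25, write 26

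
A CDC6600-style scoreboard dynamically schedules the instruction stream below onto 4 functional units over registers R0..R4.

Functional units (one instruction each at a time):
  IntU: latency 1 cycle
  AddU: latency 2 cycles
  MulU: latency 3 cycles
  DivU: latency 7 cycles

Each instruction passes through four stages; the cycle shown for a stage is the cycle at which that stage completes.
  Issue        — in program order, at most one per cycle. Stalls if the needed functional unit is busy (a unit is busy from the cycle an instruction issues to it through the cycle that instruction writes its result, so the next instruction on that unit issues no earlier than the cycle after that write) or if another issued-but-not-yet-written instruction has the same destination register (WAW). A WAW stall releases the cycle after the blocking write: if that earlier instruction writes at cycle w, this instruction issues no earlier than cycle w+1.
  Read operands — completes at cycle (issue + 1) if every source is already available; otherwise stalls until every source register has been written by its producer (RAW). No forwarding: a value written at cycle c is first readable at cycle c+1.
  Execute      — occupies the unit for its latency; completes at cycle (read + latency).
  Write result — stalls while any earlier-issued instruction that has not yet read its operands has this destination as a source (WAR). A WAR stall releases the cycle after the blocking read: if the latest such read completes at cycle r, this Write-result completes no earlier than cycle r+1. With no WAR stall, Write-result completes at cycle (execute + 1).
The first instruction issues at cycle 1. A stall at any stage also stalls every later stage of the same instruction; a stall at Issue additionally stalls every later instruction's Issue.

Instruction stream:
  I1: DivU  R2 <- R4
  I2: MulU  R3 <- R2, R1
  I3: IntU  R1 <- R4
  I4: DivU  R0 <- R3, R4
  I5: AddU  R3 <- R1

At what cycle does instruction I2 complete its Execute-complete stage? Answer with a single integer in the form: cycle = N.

cycle = 14

[1] I1 dispatched to DivU
[2] I1 operands ready | I2 dispatched to MulU
[3] I3 dispatched to IntU
[4] I3 operands ready
[5] I3 complete
[9] I1 complete
[10] R2←I1
[11] I2 operands ready | I4 dispatched to DivU
[12] R1←I3
[14] I2 complete
[15] R3←I2
[16] I4 operands ready | I5 dispatched to AddU
[17] I5 operands ready
[19] I5 complete
[20] R3←I5
[23] I4 complete
[24] R0←I4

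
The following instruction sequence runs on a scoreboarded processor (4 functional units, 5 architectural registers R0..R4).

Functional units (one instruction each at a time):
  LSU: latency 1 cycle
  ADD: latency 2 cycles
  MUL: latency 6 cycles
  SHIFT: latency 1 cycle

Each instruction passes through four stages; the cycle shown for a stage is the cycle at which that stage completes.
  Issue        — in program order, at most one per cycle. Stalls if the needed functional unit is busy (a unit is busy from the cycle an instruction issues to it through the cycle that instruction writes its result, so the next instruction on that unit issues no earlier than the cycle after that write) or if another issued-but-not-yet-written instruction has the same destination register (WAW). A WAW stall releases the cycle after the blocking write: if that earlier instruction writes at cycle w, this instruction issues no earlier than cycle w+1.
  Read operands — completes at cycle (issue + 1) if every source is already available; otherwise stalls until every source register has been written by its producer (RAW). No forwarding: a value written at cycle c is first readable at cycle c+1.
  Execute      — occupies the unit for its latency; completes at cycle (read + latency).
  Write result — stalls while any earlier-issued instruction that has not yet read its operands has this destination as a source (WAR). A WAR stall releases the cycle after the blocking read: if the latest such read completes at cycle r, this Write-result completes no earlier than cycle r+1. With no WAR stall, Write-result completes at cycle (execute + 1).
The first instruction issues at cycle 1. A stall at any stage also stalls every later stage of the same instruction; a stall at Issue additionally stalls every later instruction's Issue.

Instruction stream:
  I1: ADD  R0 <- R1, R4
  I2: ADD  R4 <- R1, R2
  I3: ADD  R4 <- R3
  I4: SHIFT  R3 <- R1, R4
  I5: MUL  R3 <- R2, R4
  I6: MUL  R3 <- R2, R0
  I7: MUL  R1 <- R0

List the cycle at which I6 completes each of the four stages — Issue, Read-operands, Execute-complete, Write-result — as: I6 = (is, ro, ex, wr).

I1: IS=1 RO=2 EX=4 WR=5
I2: IS=6 RO=7 EX=9 WR=10  [struct: ADD busy until I1 writes@5]
I3: IS=11 RO=12 EX=14 WR=15  [struct: ADD busy until I2 writes@10]
I4: IS=12 RO=16 EX=17 WR=18  [RAW R4: wait I3 write@15]
I5: IS=19 RO=20 EX=26 WR=27  [WAW R3: wait I4 write@18]
I6: IS=28 RO=29 EX=35 WR=36  [struct: MUL busy until I5 writes@27]
I7: IS=37 RO=38 EX=44 WR=45  [struct: MUL busy until I6 writes@36]

I6 = (28, 29, 35, 36)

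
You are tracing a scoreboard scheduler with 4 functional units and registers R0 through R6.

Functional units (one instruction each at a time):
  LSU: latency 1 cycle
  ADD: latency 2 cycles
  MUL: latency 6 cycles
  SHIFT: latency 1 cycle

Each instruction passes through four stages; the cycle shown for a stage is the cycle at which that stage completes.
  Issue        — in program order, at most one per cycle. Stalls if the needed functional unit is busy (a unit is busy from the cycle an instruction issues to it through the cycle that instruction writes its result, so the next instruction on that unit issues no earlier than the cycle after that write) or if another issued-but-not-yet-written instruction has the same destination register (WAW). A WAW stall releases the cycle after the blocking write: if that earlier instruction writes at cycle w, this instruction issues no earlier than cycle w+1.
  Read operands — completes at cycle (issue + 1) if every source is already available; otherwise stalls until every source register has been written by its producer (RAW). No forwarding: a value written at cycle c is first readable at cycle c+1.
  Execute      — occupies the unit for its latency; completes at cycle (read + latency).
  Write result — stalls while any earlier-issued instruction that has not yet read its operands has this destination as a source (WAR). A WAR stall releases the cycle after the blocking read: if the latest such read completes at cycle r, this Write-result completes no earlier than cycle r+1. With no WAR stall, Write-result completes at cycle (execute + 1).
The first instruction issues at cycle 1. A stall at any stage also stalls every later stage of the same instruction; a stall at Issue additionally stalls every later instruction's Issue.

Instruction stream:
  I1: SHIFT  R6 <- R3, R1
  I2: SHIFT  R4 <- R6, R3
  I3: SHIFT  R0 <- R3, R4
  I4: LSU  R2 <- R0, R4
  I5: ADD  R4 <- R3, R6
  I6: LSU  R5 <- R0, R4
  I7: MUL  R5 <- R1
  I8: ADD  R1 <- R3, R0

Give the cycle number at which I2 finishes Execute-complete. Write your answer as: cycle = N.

cycle = 7

[1] I1→SHIFT
[2] I1 RO
[3] I1 EX
[4] I1 WR R6
[5] I2→SHIFT
[6] I2 RO
[7] I2 EX
[8] I2 WR R4
[9] I3→SHIFT
[10] I3 RO; I4→LSU
[11] I3 EX; I5→ADD
[12] I3 WR R0; I5 RO
[13] I4 RO
[14] I4 EX; I5 EX
[15] I4 WR R2; I5 WR R4
[16] I6→LSU
[17] I6 RO
[18] I6 EX
[19] I6 WR R5
[20] I7→MUL
[21] I7 RO; I8→ADD
[22] I8 RO
[24] I8 EX
[25] I8 WR R1
[27] I7 EX
[28] I7 WR R5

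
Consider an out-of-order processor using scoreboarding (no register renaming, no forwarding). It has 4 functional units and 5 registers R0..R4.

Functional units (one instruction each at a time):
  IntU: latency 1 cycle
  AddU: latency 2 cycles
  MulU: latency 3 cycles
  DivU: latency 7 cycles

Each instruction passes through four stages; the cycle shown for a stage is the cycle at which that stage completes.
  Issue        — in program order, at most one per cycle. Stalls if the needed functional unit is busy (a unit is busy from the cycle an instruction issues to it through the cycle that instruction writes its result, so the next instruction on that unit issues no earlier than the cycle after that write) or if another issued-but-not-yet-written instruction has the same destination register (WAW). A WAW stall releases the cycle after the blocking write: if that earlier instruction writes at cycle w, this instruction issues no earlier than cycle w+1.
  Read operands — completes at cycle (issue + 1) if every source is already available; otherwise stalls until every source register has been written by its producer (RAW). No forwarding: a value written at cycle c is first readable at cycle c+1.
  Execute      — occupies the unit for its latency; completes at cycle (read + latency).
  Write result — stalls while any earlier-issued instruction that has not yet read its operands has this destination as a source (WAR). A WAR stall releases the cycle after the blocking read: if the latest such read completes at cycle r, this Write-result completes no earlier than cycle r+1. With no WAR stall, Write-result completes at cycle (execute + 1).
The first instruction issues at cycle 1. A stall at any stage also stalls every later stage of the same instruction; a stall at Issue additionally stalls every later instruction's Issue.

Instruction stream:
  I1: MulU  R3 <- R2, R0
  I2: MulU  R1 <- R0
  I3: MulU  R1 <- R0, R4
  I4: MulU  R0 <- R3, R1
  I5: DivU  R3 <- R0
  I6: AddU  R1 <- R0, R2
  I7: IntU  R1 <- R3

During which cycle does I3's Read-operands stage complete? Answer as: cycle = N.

cycle = 14

I1  is:1  ro:2  ex:5  wr:6
I2  is:7  ro:8  ex:11  wr:12  — struct: MulU busy until I1 writes@6
I3  is:13  ro:14  ex:17  wr:18  — struct: MulU busy until I2 writes@12
I4  is:19  ro:20  ex:23  wr:24  — struct: MulU busy until I3 writes@18
I5  is:20  ro:25  ex:32  wr:33  — RAW R0: wait I4 write@24
I6  is:21  ro:25  ex:27  wr:28  — RAW R0: wait I4 write@24
I7  is:29  ro:34  ex:35  wr:36  — WAW R1: wait I6 write@28, RAW R3: wait I5 write@33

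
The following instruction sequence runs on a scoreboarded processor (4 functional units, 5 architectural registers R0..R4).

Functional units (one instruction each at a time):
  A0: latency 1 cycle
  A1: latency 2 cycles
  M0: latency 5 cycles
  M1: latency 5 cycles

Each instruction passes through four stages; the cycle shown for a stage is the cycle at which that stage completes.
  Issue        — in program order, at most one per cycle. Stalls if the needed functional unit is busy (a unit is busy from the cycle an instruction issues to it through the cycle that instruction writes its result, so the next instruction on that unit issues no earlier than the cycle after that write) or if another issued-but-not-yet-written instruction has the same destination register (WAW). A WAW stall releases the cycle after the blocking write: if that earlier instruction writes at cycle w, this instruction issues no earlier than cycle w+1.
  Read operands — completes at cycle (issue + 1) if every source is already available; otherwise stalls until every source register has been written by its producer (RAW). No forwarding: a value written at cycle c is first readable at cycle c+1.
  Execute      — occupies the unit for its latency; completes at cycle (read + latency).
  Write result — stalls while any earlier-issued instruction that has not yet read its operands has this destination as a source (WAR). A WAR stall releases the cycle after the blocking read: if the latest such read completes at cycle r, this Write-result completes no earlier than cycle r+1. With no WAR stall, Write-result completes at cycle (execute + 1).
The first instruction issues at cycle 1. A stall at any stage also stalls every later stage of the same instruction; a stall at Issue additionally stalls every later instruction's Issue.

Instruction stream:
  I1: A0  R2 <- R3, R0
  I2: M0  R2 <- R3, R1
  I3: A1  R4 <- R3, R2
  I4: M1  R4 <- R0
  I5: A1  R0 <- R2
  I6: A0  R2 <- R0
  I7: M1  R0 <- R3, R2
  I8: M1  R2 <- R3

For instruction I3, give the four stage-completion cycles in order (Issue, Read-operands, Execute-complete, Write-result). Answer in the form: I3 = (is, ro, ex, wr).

I3 = (6, 13, 15, 16)

  I1 | 1 | 2 | 3 | 4
  I2 | 5 | 6 | 11 | 12   WAW R2: wait I1 write@4
  I3 | 6 | 13 | 15 | 16   RAW R2: wait I2 write@12
  I4 | 17 | 18 | 23 | 24   WAW R4: wait I3 write@16
  I5 | 18 | 19 | 21 | 22
  I6 | 19 | 23 | 24 | 25   RAW R0: wait I5 write@22
  I7 | 25 | 26 | 31 | 32   struct: M1 busy until I4 writes@24
  I8 | 33 | 34 | 39 | 40   struct: M1 busy until I7 writes@32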